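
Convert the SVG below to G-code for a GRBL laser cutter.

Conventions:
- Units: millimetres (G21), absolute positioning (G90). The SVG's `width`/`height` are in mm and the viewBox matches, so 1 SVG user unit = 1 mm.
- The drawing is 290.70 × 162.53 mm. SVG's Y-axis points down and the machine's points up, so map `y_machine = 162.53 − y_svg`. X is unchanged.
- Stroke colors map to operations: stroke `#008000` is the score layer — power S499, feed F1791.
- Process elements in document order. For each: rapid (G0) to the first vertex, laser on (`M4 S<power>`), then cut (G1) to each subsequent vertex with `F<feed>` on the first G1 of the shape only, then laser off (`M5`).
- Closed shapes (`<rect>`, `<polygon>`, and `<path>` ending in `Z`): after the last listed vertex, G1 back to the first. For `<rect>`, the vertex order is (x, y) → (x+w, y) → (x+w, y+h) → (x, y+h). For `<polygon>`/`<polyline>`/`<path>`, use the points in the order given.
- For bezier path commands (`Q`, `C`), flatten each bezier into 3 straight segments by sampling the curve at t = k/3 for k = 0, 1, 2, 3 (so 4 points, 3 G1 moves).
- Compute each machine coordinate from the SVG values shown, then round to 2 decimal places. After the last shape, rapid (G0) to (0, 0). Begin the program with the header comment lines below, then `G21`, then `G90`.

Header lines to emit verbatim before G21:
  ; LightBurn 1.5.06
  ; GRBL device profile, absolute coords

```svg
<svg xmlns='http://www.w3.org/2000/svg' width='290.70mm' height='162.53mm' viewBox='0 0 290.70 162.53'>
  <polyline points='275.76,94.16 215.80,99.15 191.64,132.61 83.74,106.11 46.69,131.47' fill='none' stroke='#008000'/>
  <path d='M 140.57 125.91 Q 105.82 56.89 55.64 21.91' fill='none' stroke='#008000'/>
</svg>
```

; LightBurn 1.5.06
; GRBL device profile, absolute coords
G21
G90
G0 X275.76 Y68.37
M4 S499
G1 X215.80 Y63.38 F1791
G1 X191.64 Y29.92
G1 X83.74 Y56.42
G1 X46.69 Y31.06
M5
G0 X140.57 Y36.62
M4 S499
G1 X115.69 Y78.85 F1791
G1 X87.38 Y113.52
G1 X55.64 Y140.62
M5
G0 X0.00 Y0.00

Since the viewBox matches the mm dimensions, user units are millimetres directly. The only transform is the Y-flip y_m = 162.53 − y_svg.

Shape 1 is a open polyline drawn with `<polyline>`. Its stroke #008000 means score at S499, F1791. After flipping Y the toolpath is (275.76,68.37) → (215.80,63.38) → (191.64,29.92) → (83.74,56.42) → (46.69,31.06).

Shape 2 is a quadratic bezier drawn with `<path>`. Its stroke #008000 means score at S499, F1791. After flipping Y the toolpath is (140.57,36.62) → (115.69,78.85) → (87.38,113.52) → (55.64,140.62).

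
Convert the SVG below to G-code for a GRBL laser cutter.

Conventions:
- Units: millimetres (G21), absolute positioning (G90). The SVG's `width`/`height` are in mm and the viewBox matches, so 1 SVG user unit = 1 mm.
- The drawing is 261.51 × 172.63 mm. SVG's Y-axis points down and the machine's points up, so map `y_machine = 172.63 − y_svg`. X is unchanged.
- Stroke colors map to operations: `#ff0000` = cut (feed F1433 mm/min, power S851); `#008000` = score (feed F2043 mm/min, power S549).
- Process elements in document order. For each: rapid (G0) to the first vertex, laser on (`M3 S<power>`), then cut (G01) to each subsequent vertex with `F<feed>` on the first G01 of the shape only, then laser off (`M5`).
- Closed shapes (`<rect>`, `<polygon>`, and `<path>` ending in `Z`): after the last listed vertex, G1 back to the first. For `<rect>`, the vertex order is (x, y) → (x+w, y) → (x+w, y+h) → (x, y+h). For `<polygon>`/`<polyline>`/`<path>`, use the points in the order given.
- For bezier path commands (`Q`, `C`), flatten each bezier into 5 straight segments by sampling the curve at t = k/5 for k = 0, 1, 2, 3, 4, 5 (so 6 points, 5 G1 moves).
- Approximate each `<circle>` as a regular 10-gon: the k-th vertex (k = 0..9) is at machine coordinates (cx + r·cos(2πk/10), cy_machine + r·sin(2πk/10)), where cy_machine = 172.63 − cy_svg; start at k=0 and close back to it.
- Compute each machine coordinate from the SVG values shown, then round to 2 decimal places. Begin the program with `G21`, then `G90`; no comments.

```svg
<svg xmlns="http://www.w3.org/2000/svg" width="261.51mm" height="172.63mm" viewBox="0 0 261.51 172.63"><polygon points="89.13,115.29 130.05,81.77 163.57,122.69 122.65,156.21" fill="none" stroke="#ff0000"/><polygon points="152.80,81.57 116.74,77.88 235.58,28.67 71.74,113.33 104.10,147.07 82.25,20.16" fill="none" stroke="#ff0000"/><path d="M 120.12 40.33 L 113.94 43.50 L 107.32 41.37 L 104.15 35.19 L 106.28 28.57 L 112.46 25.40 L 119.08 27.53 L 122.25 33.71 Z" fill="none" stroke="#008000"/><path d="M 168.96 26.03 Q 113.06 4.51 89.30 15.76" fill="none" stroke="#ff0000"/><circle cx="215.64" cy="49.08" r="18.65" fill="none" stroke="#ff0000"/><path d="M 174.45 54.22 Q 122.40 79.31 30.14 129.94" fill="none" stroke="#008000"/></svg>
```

G21
G90
G0 X89.13 Y57.34
M3 S851
G01 X130.05 Y90.86 F1433
G01 X163.57 Y49.94
G01 X122.65 Y16.42
G01 X89.13 Y57.34
M5
G0 X152.80 Y91.06
M3 S851
G01 X116.74 Y94.75 F1433
G01 X235.58 Y143.96
G01 X71.74 Y59.30
G01 X104.10 Y25.56
G01 X82.25 Y152.47
G01 X152.80 Y91.06
M5
G0 X120.12 Y132.30
M3 S549
G01 X113.94 Y129.13 F2043
G01 X107.32 Y131.26
G01 X104.15 Y137.44
G01 X106.28 Y144.06
G01 X112.46 Y147.23
G01 X119.08 Y145.10
G01 X122.25 Y138.92
G01 X120.12 Y132.30
M5
G0 X168.96 Y146.60
M3 S851
G01 X147.89 Y153.90 F1433
G01 X129.38 Y158.57
G01 X113.45 Y160.63
G01 X100.09 Y160.06
G01 X89.30 Y156.87
M5
G0 X234.29 Y123.55
M3 S851
G01 X230.73 Y134.51 F1433
G01 X221.40 Y141.29
G01 X209.88 Y141.29
G01 X200.55 Y134.51
G01 X196.99 Y123.55
G01 X200.55 Y112.59
G01 X209.88 Y105.81
G01 X221.40 Y105.81
G01 X230.73 Y112.59
G01 X234.29 Y123.55
M5
G0 X174.45 Y118.41
M3 S549
G01 X152.02 Y107.35 F2043
G01 X126.38 Y94.25
G01 X97.51 Y79.11
G01 X65.44 Y61.92
G01 X30.14 Y42.69
M5

viewBox `0 0 261.51 172.63` with mm width/height → 1 unit = 1 mm. Flip: y_m = 172.63 − y_svg.

**Shape 1** — `<polygon>` regular polygon, stroke `#ff0000` → cut (S851, F1433). Machine vertices: (89.13,57.34) → (130.05,90.86) → (163.57,49.94) → (122.65,16.42) → (89.13,57.34). Closed: final G1 returns to the first vertex.

**Shape 2** — `<polygon>` closed polygon, stroke `#ff0000` → cut (S851, F1433). Machine vertices: (152.80,91.06) → (116.74,94.75) → (235.58,143.96) → (71.74,59.30) → (104.10,25.56) → (82.25,152.47) → (152.80,91.06). Closed: final G1 returns to the first vertex.

**Shape 3** — `<path>` regular polygon, stroke `#008000` → score (S549, F2043). Machine vertices: (120.12,132.30) → (113.94,129.13) → (107.32,131.26) → (104.15,137.44) → (106.28,144.06) → (112.46,147.23) → (119.08,145.10) → (122.25,138.92) → (120.12,132.30). Closed: final G1 returns to the first vertex.

**Shape 4** — `<path>` quadratic bezier, stroke `#ff0000` → cut (S851, F1433). Control points (SVG): P0=(168.96,26.03), P1=(113.06,4.51), P2=(89.30,15.76); sampled at t=k/5. Machine vertices: (168.96,146.60) → (147.89,153.90) → (129.38,158.57) → (113.45,160.63) → (100.09,160.06) → (89.30,156.87). Open path.

**Shape 5** — `<circle>` circle, stroke `#ff0000` → cut (S851, F1433). Machine vertices: (234.29,123.55) → (230.73,134.51) → (221.40,141.29) → (209.88,141.29) → (200.55,134.51) → (196.99,123.55) → (200.55,112.59) → (209.88,105.81) → (221.40,105.81) → (230.73,112.59) → (234.29,123.55). Closed: final G1 returns to the first vertex.

**Shape 6** — `<path>` quadratic bezier, stroke `#008000` → score (S549, F2043). Control points (SVG): P0=(174.45,54.22), P1=(122.40,79.31), P2=(30.14,129.94); sampled at t=k/5. Machine vertices: (174.45,118.41) → (152.02,107.35) → (126.38,94.25) → (97.51,79.11) → (65.44,61.92) → (30.14,42.69). Open path.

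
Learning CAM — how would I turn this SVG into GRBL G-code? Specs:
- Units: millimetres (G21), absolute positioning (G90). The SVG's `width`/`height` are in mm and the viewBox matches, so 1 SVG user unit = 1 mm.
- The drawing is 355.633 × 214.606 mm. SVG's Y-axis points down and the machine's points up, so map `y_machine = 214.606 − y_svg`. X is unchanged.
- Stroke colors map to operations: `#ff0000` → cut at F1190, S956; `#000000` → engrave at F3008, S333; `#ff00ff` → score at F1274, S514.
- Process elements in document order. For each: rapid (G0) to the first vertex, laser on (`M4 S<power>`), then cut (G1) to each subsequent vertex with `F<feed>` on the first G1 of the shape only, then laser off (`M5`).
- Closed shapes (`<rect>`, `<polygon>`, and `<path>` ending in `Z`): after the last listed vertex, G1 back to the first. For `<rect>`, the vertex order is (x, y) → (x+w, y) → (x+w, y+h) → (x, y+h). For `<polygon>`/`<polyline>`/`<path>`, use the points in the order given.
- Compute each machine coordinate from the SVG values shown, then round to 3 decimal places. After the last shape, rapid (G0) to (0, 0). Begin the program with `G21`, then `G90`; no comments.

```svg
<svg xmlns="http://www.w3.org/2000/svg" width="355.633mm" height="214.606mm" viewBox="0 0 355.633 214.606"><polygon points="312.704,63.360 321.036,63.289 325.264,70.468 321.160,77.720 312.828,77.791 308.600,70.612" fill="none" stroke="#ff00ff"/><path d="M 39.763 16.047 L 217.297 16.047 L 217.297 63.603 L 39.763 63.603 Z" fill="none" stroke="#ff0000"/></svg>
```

1 u = 1 mm; y_m = 214.606 − y.

[1] `<polygon>` regular polygon, #ff00ff→score S514 F1274: (312.704,151.246) → (321.036,151.317) → (325.264,144.138) → (321.160,136.886) → (312.828,136.815) → (308.600,143.994) → (312.704,151.246) (closed)

[2] `<path>` rectangle, #ff0000→cut S956 F1190: (39.763,198.559) → (217.297,198.559) → (217.297,151.003) → (39.763,151.003) → (39.763,198.559) (closed)

G21
G90
G0 X312.704 Y151.246
M4 S514
G1 X321.036 Y151.317 F1274
G1 X325.264 Y144.138
G1 X321.160 Y136.886
G1 X312.828 Y136.815
G1 X308.600 Y143.994
G1 X312.704 Y151.246
M5
G0 X39.763 Y198.559
M4 S956
G1 X217.297 Y198.559 F1190
G1 X217.297 Y151.003
G1 X39.763 Y151.003
G1 X39.763 Y198.559
M5
G0 X0.000 Y0.000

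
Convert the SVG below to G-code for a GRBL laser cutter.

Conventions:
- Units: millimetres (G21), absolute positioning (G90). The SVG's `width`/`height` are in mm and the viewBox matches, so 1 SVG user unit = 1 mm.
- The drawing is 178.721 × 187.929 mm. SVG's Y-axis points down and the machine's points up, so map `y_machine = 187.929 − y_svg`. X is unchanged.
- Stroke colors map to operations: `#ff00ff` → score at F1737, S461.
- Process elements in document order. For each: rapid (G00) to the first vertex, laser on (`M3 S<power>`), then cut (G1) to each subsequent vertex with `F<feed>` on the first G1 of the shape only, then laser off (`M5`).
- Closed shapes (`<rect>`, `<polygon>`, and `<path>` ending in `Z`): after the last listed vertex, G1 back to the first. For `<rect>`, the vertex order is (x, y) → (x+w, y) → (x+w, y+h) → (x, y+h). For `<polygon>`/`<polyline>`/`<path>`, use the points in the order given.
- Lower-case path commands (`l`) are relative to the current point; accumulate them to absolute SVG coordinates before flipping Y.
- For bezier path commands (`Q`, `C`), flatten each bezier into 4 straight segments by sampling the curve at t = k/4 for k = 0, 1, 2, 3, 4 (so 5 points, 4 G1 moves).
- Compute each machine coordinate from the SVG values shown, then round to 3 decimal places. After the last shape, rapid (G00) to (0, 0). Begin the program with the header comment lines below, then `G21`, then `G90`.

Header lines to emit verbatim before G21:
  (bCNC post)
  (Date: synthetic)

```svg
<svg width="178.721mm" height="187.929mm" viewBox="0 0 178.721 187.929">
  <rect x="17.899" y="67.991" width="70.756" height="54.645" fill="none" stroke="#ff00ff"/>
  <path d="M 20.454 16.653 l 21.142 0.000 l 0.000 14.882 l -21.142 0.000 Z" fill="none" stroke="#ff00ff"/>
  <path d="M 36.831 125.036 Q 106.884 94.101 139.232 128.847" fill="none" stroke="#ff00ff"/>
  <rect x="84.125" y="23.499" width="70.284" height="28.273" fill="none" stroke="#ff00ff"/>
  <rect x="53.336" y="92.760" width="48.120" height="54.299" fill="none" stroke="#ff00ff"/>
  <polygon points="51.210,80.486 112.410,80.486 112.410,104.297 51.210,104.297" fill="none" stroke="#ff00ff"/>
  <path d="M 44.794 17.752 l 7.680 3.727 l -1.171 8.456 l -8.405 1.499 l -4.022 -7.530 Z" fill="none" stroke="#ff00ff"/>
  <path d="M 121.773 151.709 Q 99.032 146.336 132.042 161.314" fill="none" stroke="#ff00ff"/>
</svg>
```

(bCNC post)
(Date: synthetic)
G21
G90
G00 X17.899 Y119.938
M3 S461
G1 X88.655 Y119.938 F1737
G1 X88.655 Y65.293
G1 X17.899 Y65.293
G1 X17.899 Y119.938
M5
G00 X20.454 Y171.276
M3 S461
G1 X41.596 Y171.276 F1737
G1 X41.596 Y156.394
G1 X20.454 Y156.394
G1 X20.454 Y171.276
M5
G00 X36.831 Y62.893
M3 S461
G1 X69.501 Y74.255 F1737
G1 X97.458 Y77.408
G1 X120.701 Y72.350
G1 X139.232 Y59.082
M5
G00 X84.125 Y164.430
M3 S461
G1 X154.409 Y164.430 F1737
G1 X154.409 Y136.157
G1 X84.125 Y136.157
G1 X84.125 Y164.430
M5
G00 X53.336 Y95.169
M3 S461
G1 X101.456 Y95.169 F1737
G1 X101.456 Y40.870
G1 X53.336 Y40.870
G1 X53.336 Y95.169
M5
G00 X51.210 Y107.443
M3 S461
G1 X112.410 Y107.443 F1737
G1 X112.410 Y83.632
G1 X51.210 Y83.632
G1 X51.210 Y107.443
M5
G00 X44.794 Y170.177
M3 S461
G1 X52.474 Y166.450 F1737
G1 X51.303 Y157.994
G1 X42.898 Y156.495
G1 X38.876 Y164.025
G1 X44.794 Y170.177
M5
G00 X121.773 Y36.220
M3 S461
G1 X113.887 Y37.635 F1737
G1 X112.970 Y36.505
G1 X119.021 Y32.832
G1 X132.042 Y26.615
M5
G00 X0.000 Y0.000

viewBox `0 0 178.721 187.929` with mm width/height → 1 unit = 1 mm. Flip: y_m = 187.929 − y_svg.

**Shape 1** — `<rect>` rectangle, stroke `#ff00ff` → score (S461, F1737). Machine vertices: (17.899,119.938) → (88.655,119.938) → (88.655,65.293) → (17.899,65.293) → (17.899,119.938). Closed: final G1 returns to the first vertex.

**Shape 2** — `<path>` rectangle, stroke `#ff00ff` → score (S461, F1737). Machine vertices: (20.454,171.276) → (41.596,171.276) → (41.596,156.394) → (20.454,156.394) → (20.454,171.276). Closed: final G1 returns to the first vertex.

**Shape 3** — `<path>` quadratic bezier, stroke `#ff00ff` → score (S461, F1737). Control points (SVG): P0=(36.831,125.036), P1=(106.884,94.101), P2=(139.232,128.847); sampled at t=k/4. Machine vertices: (36.831,62.893) → (69.501,74.255) → (97.458,77.408) → (120.701,72.350) → (139.232,59.082). Open path.

**Shape 4** — `<rect>` rectangle, stroke `#ff00ff` → score (S461, F1737). Machine vertices: (84.125,164.430) → (154.409,164.430) → (154.409,136.157) → (84.125,136.157) → (84.125,164.430). Closed: final G1 returns to the first vertex.

**Shape 5** — `<rect>` rectangle, stroke `#ff00ff` → score (S461, F1737). Machine vertices: (53.336,95.169) → (101.456,95.169) → (101.456,40.870) → (53.336,40.870) → (53.336,95.169). Closed: final G1 returns to the first vertex.

**Shape 6** — `<polygon>` rectangle, stroke `#ff00ff` → score (S461, F1737). Machine vertices: (51.210,107.443) → (112.410,107.443) → (112.410,83.632) → (51.210,83.632) → (51.210,107.443). Closed: final G1 returns to the first vertex.

**Shape 7** — `<path>` regular polygon, stroke `#ff00ff` → score (S461, F1737). Machine vertices: (44.794,170.177) → (52.474,166.450) → (51.303,157.994) → (42.898,156.495) → (38.876,164.025) → (44.794,170.177). Closed: final G1 returns to the first vertex.

**Shape 8** — `<path>` quadratic bezier, stroke `#ff00ff` → score (S461, F1737). Control points (SVG): P0=(121.773,151.709), P1=(99.032,146.336), P2=(132.042,161.314); sampled at t=k/4. Machine vertices: (121.773,36.220) → (113.887,37.635) → (112.970,36.505) → (119.021,32.832) → (132.042,26.615). Open path.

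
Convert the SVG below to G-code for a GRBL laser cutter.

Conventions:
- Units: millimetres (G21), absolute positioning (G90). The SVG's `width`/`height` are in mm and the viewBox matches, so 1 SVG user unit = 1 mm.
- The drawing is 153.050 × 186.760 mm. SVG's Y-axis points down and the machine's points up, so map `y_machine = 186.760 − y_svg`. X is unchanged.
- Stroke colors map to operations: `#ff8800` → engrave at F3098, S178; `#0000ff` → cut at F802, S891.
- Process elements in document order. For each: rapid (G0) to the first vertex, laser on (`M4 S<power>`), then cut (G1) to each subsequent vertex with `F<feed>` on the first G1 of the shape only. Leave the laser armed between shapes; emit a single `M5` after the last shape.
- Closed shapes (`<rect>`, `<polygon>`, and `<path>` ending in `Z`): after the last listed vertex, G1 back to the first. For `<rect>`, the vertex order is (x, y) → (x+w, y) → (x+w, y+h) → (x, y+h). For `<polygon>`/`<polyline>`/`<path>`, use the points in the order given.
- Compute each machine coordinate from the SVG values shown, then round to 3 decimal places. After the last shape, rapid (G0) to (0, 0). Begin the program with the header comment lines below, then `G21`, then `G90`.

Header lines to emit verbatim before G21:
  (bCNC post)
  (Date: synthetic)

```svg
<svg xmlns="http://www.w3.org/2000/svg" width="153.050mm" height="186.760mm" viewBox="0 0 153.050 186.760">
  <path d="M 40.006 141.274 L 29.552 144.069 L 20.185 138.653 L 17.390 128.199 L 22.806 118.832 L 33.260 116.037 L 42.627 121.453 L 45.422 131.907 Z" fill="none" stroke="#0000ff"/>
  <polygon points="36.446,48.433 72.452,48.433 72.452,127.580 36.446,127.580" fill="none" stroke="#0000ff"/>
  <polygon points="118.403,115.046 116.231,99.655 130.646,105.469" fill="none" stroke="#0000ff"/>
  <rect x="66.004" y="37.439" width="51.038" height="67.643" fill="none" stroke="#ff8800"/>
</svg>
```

viewBox `0 0 153.050 186.760` with mm width/height → 1 unit = 1 mm. Flip: y_m = 186.760 − y_svg.

**Shape 1** — `<path>` regular polygon, stroke `#0000ff` → cut (S891, F802). Machine vertices: (40.006,45.486) → (29.552,42.691) → (20.185,48.107) → (17.390,58.561) → (22.806,67.928) → (33.260,70.723) → (42.627,65.307) → (45.422,54.853) → (40.006,45.486). Closed: final G1 returns to the first vertex.

**Shape 2** — `<polygon>` rectangle, stroke `#0000ff` → cut (S891, F802). Machine vertices: (36.446,138.327) → (72.452,138.327) → (72.452,59.180) → (36.446,59.180) → (36.446,138.327). Closed: final G1 returns to the first vertex.

**Shape 3** — `<polygon>` regular polygon, stroke `#0000ff` → cut (S891, F802). Machine vertices: (118.403,71.714) → (116.231,87.105) → (130.646,81.291) → (118.403,71.714). Closed: final G1 returns to the first vertex.

**Shape 4** — `<rect>` rectangle, stroke `#ff8800` → engrave (S178, F3098). Machine vertices: (66.004,149.321) → (117.042,149.321) → (117.042,81.678) → (66.004,81.678) → (66.004,149.321). Closed: final G1 returns to the first vertex.

(bCNC post)
(Date: synthetic)
G21
G90
G0 X40.006 Y45.486
M4 S891
G1 X29.552 Y42.691 F802
G1 X20.185 Y48.107
G1 X17.390 Y58.561
G1 X22.806 Y67.928
G1 X33.260 Y70.723
G1 X42.627 Y65.307
G1 X45.422 Y54.853
G1 X40.006 Y45.486
G0 X36.446 Y138.327
M4 S891
G1 X72.452 Y138.327 F802
G1 X72.452 Y59.180
G1 X36.446 Y59.180
G1 X36.446 Y138.327
G0 X118.403 Y71.714
M4 S891
G1 X116.231 Y87.105 F802
G1 X130.646 Y81.291
G1 X118.403 Y71.714
G0 X66.004 Y149.321
M4 S178
G1 X117.042 Y149.321 F3098
G1 X117.042 Y81.678
G1 X66.004 Y81.678
G1 X66.004 Y149.321
M5
G0 X0.000 Y0.000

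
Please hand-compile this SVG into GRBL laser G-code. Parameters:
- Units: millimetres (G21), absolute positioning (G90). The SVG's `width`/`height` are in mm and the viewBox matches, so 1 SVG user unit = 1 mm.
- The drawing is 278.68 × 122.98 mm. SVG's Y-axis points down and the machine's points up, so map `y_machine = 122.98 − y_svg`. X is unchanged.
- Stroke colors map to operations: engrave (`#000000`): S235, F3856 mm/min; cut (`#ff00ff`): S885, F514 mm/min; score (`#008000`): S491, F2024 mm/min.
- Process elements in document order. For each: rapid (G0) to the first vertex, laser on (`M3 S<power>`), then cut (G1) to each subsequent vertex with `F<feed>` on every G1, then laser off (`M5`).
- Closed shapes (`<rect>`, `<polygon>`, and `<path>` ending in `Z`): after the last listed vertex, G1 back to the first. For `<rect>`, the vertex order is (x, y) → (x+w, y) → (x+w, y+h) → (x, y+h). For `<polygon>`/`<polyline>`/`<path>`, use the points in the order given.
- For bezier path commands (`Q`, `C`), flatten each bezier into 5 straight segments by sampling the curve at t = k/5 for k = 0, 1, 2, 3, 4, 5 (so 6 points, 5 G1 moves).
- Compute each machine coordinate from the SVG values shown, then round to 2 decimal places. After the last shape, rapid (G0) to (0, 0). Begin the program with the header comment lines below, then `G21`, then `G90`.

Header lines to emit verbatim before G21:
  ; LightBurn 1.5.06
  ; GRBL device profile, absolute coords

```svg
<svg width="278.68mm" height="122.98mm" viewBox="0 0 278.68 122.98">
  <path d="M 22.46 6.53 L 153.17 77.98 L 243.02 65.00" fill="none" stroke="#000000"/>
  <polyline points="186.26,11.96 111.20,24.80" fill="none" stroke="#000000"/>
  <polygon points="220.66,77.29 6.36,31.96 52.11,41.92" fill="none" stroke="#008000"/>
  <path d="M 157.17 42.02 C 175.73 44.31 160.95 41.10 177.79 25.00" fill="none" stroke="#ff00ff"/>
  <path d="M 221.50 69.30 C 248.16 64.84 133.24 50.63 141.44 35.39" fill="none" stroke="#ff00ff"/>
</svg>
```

Since the viewBox matches the mm dimensions, user units are millimetres directly. The only transform is the Y-flip y_m = 122.98 − y_svg.

Shape 1 is a open polyline drawn with `<path>`. Its stroke #000000 means engrave at S235, F3856. After flipping Y the toolpath is (22.46,116.45) → (153.17,45.00) → (243.02,57.98).

Shape 2 is a line segment drawn with `<polyline>`. Its stroke #000000 means engrave at S235, F3856. After flipping Y the toolpath is (186.26,111.02) → (111.20,98.18).

Shape 3 is a closed polygon drawn with `<polygon>`. Its stroke #008000 means score at S491, F2024. After flipping Y the toolpath is (220.66,45.69) → (6.36,91.02) → (52.11,81.06) → (220.66,45.69), returning to the start.

Shape 4 is a cubic bezier drawn with `<path>`. Its stroke #ff00ff means cut at S885, F514. After flipping Y the toolpath is (157.17,80.96) → (164.82,80.31) → (167.60,81.32) → (168.60,84.37) → (170.96,89.81) → (177.79,97.98).

Shape 5 is a cubic bezier drawn with `<path>`. Its stroke #ff00ff means cut at S885, F514. After flipping Y the toolpath is (221.50,53.68) → (222.62,57.46) → (202.47,63.15) → (173.76,70.35) → (149.18,78.64) → (141.44,87.59).

; LightBurn 1.5.06
; GRBL device profile, absolute coords
G21
G90
G0 X22.46 Y116.45
M3 S235
G1 X153.17 Y45.00 F3856
G1 X243.02 Y57.98 F3856
M5
G0 X186.26 Y111.02
M3 S235
G1 X111.20 Y98.18 F3856
M5
G0 X220.66 Y45.69
M3 S491
G1 X6.36 Y91.02 F2024
G1 X52.11 Y81.06 F2024
G1 X220.66 Y45.69 F2024
M5
G0 X157.17 Y80.96
M3 S885
G1 X164.82 Y80.31 F514
G1 X167.60 Y81.32 F514
G1 X168.60 Y84.37 F514
G1 X170.96 Y89.81 F514
G1 X177.79 Y97.98 F514
M5
G0 X221.50 Y53.68
M3 S885
G1 X222.62 Y57.46 F514
G1 X202.47 Y63.15 F514
G1 X173.76 Y70.35 F514
G1 X149.18 Y78.64 F514
G1 X141.44 Y87.59 F514
M5
G0 X0.00 Y0.00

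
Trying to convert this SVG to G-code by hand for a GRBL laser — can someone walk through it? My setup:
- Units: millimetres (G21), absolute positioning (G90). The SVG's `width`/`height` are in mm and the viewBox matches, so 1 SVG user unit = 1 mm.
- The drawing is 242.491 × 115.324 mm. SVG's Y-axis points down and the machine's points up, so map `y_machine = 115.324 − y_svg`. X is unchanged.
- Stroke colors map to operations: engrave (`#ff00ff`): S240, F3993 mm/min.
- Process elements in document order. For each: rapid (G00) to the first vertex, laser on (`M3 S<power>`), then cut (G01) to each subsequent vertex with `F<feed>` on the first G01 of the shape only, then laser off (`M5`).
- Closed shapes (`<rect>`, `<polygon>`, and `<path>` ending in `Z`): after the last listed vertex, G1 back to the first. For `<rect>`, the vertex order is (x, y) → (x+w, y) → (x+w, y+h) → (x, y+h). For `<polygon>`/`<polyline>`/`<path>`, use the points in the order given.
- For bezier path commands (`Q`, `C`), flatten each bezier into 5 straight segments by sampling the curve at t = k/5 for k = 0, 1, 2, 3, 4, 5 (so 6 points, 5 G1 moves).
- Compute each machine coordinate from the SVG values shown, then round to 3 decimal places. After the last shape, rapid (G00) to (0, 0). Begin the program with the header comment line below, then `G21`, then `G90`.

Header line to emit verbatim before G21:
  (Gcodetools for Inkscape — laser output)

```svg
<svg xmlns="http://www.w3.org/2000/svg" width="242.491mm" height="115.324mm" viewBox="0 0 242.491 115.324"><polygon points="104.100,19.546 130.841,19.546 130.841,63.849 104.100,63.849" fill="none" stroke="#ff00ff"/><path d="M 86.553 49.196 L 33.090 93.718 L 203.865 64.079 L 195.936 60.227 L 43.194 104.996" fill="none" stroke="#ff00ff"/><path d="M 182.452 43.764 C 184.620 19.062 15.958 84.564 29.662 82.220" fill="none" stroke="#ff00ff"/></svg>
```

Since the viewBox matches the mm dimensions, user units are millimetres directly. The only transform is the Y-flip y_m = 115.324 − y_svg.

Shape 1 is a rectangle drawn with `<polygon>`. Its stroke #ff00ff means engrave at S240, F3993. After flipping Y the toolpath is (104.100,95.778) → (130.841,95.778) → (130.841,51.475) → (104.100,51.475) → (104.100,95.778), returning to the start.

Shape 2 is a open polyline drawn with `<path>`. Its stroke #ff00ff means engrave at S240, F3993. After flipping Y the toolpath is (86.553,66.128) → (33.090,21.606) → (203.865,51.245) → (195.936,55.097) → (43.194,10.328).

Shape 3 is a cubic bezier drawn with `<path>`. Its stroke #ff00ff means engrave at S240, F3993. After flipping Y the toolpath is (182.452,71.560) → (166.079,76.821) → (125.660,68.020) → (78.148,52.742) → (40.498,38.575) → (29.662,33.104).

(Gcodetools for Inkscape — laser output)
G21
G90
G00 X104.100 Y95.778
M3 S240
G01 X130.841 Y95.778 F3993
G01 X130.841 Y51.475
G01 X104.100 Y51.475
G01 X104.100 Y95.778
M5
G00 X86.553 Y66.128
M3 S240
G01 X33.090 Y21.606 F3993
G01 X203.865 Y51.245
G01 X195.936 Y55.097
G01 X43.194 Y10.328
M5
G00 X182.452 Y71.560
M3 S240
G01 X166.079 Y76.821 F3993
G01 X125.660 Y68.020
G01 X78.148 Y52.742
G01 X40.498 Y38.575
G01 X29.662 Y33.104
M5
G00 X0.000 Y0.000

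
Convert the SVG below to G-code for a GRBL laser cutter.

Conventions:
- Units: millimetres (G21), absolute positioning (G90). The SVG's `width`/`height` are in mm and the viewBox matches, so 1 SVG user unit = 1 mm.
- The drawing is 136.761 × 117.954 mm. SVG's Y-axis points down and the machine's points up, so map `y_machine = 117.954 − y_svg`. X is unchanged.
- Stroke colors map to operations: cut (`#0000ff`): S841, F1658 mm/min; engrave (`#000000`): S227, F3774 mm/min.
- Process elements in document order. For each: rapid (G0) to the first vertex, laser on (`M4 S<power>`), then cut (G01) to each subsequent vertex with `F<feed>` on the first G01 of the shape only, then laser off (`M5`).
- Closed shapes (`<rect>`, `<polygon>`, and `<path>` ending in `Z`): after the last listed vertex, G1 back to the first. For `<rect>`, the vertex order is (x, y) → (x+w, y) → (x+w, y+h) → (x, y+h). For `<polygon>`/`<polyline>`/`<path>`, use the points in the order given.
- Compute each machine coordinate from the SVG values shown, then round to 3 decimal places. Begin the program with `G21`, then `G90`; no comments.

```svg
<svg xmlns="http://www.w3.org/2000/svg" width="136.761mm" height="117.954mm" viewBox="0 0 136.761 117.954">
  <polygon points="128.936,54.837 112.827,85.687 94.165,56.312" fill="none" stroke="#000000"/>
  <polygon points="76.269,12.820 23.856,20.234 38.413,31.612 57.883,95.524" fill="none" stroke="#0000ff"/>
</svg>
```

G21
G90
G0 X128.936 Y63.117
M4 S227
G01 X112.827 Y32.267 F3774
G01 X94.165 Y61.642
G01 X128.936 Y63.117
M5
G0 X76.269 Y105.134
M4 S841
G01 X23.856 Y97.720 F1658
G01 X38.413 Y86.342
G01 X57.883 Y22.430
G01 X76.269 Y105.134
M5

viewBox `0 0 136.761 117.954` with mm width/height → 1 unit = 1 mm. Flip: y_m = 117.954 − y_svg.

**Shape 1** — `<polygon>` regular polygon, stroke `#000000` → engrave (S227, F3774). Machine vertices: (128.936,63.117) → (112.827,32.267) → (94.165,61.642) → (128.936,63.117). Closed: final G1 returns to the first vertex.

**Shape 2** — `<polygon>` closed polygon, stroke `#0000ff` → cut (S841, F1658). Machine vertices: (76.269,105.134) → (23.856,97.720) → (38.413,86.342) → (57.883,22.430) → (76.269,105.134). Closed: final G1 returns to the first vertex.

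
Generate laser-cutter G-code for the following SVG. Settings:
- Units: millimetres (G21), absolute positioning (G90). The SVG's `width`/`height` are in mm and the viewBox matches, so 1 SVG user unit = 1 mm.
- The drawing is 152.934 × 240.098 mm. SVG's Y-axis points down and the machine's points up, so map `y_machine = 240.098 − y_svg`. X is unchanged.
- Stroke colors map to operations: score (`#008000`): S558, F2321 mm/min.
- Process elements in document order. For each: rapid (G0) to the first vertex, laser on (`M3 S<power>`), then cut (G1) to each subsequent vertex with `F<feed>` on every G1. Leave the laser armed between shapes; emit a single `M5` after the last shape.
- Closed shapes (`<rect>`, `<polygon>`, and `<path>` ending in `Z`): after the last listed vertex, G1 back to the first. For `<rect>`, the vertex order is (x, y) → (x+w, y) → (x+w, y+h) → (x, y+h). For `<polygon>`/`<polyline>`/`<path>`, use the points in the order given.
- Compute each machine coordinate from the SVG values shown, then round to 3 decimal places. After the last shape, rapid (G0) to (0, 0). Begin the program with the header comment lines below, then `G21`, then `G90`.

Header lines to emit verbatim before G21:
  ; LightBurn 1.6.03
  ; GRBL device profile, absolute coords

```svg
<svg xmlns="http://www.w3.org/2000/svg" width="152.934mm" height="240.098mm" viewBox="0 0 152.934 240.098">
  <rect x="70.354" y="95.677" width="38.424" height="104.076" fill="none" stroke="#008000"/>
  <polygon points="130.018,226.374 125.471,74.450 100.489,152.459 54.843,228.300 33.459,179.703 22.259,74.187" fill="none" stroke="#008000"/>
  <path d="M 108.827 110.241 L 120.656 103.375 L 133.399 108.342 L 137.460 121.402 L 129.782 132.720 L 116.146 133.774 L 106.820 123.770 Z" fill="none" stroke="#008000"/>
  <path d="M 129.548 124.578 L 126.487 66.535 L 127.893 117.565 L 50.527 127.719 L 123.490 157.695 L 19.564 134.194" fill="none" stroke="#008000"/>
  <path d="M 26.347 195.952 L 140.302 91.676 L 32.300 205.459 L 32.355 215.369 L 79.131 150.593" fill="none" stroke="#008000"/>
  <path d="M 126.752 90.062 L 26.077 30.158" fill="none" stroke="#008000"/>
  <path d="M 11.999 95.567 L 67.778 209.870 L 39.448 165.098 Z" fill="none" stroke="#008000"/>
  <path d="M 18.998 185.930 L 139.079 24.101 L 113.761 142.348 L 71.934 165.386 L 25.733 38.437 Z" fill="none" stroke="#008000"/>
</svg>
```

Since the viewBox matches the mm dimensions, user units are millimetres directly. The only transform is the Y-flip y_m = 240.098 − y_svg.

Shape 1 is a rectangle drawn with `<rect>`. Its stroke #008000 means score at S558, F2321. After flipping Y the toolpath is (70.354,144.421) → (108.778,144.421) → (108.778,40.345) → (70.354,40.345) → (70.354,144.421), returning to the start.

Shape 2 is a closed polygon drawn with `<polygon>`. Its stroke #008000 means score at S558, F2321. After flipping Y the toolpath is (130.018,13.724) → (125.471,165.648) → (100.489,87.639) → (54.843,11.798) → (33.459,60.395) → (22.259,165.911) → (130.018,13.724), returning to the start.

Shape 3 is a regular polygon drawn with `<path>`. Its stroke #008000 means score at S558, F2321. After flipping Y the toolpath is (108.827,129.857) → (120.656,136.723) → (133.399,131.756) → (137.460,118.696) → (129.782,107.378) → (116.146,106.324) → (106.820,116.328) → (108.827,129.857), returning to the start.

Shape 4 is a open polyline drawn with `<path>`. Its stroke #008000 means score at S558, F2321. After flipping Y the toolpath is (129.548,115.520) → (126.487,173.563) → (127.893,122.533) → (50.527,112.379) → (123.490,82.403) → (19.564,105.904).

Shape 5 is a open polyline drawn with `<path>`. Its stroke #008000 means score at S558, F2321. After flipping Y the toolpath is (26.347,44.146) → (140.302,148.422) → (32.300,34.639) → (32.355,24.729) → (79.131,89.505).

Shape 6 is a line segment drawn with `<path>`. Its stroke #008000 means score at S558, F2321. After flipping Y the toolpath is (126.752,150.036) → (26.077,209.940).

Shape 7 is a closed polygon drawn with `<path>`. Its stroke #008000 means score at S558, F2321. After flipping Y the toolpath is (11.999,144.531) → (67.778,30.228) → (39.448,75.000) → (11.999,144.531), returning to the start.

Shape 8 is a closed polygon drawn with `<path>`. Its stroke #008000 means score at S558, F2321. After flipping Y the toolpath is (18.998,54.168) → (139.079,215.997) → (113.761,97.750) → (71.934,74.712) → (25.733,201.661) → (18.998,54.168), returning to the start.

; LightBurn 1.6.03
; GRBL device profile, absolute coords
G21
G90
G0 X70.354 Y144.421
M3 S558
G1 X108.778 Y144.421 F2321
G1 X108.778 Y40.345 F2321
G1 X70.354 Y40.345 F2321
G1 X70.354 Y144.421 F2321
G0 X130.018 Y13.724
M3 S558
G1 X125.471 Y165.648 F2321
G1 X100.489 Y87.639 F2321
G1 X54.843 Y11.798 F2321
G1 X33.459 Y60.395 F2321
G1 X22.259 Y165.911 F2321
G1 X130.018 Y13.724 F2321
G0 X108.827 Y129.857
M3 S558
G1 X120.656 Y136.723 F2321
G1 X133.399 Y131.756 F2321
G1 X137.460 Y118.696 F2321
G1 X129.782 Y107.378 F2321
G1 X116.146 Y106.324 F2321
G1 X106.820 Y116.328 F2321
G1 X108.827 Y129.857 F2321
G0 X129.548 Y115.520
M3 S558
G1 X126.487 Y173.563 F2321
G1 X127.893 Y122.533 F2321
G1 X50.527 Y112.379 F2321
G1 X123.490 Y82.403 F2321
G1 X19.564 Y105.904 F2321
G0 X26.347 Y44.146
M3 S558
G1 X140.302 Y148.422 F2321
G1 X32.300 Y34.639 F2321
G1 X32.355 Y24.729 F2321
G1 X79.131 Y89.505 F2321
G0 X126.752 Y150.036
M3 S558
G1 X26.077 Y209.940 F2321
G0 X11.999 Y144.531
M3 S558
G1 X67.778 Y30.228 F2321
G1 X39.448 Y75.000 F2321
G1 X11.999 Y144.531 F2321
G0 X18.998 Y54.168
M3 S558
G1 X139.079 Y215.997 F2321
G1 X113.761 Y97.750 F2321
G1 X71.934 Y74.712 F2321
G1 X25.733 Y201.661 F2321
G1 X18.998 Y54.168 F2321
M5
G0 X0.000 Y0.000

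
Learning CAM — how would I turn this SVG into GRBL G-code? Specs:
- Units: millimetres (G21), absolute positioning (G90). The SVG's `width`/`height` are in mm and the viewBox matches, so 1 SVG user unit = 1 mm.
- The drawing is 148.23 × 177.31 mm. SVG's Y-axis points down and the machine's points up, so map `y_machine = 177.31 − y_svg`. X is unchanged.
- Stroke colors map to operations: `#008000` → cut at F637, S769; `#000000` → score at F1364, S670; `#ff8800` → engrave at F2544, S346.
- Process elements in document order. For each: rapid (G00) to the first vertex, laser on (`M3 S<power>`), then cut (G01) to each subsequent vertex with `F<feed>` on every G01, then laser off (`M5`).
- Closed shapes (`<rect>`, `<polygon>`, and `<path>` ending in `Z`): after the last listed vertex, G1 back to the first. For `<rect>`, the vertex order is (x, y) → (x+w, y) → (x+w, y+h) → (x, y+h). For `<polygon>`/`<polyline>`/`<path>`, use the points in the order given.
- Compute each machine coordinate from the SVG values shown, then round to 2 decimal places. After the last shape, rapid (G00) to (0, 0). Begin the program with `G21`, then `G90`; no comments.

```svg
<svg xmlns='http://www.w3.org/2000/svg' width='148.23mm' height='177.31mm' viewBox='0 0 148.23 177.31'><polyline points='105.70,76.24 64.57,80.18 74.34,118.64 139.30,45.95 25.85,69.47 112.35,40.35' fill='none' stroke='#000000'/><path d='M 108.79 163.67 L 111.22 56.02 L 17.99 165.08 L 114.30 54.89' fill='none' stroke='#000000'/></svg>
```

G21
G90
G00 X105.70 Y101.07
M3 S670
G01 X64.57 Y97.13 F1364
G01 X74.34 Y58.67 F1364
G01 X139.30 Y131.36 F1364
G01 X25.85 Y107.84 F1364
G01 X112.35 Y136.96 F1364
M5
G00 X108.79 Y13.64
M3 S670
G01 X111.22 Y121.29 F1364
G01 X17.99 Y12.23 F1364
G01 X114.30 Y122.42 F1364
M5
G00 X0.00 Y0.00

1 u = 1 mm; y_m = 177.31 − y.

[1] `<polyline>` open polyline, #000000→score S670 F1364: (105.70,101.07) → (64.57,97.13) → (74.34,58.67) → (139.30,131.36) → (25.85,107.84) → (112.35,136.96)

[2] `<path>` open polyline, #000000→score S670 F1364: (108.79,13.64) → (111.22,121.29) → (17.99,12.23) → (114.30,122.42)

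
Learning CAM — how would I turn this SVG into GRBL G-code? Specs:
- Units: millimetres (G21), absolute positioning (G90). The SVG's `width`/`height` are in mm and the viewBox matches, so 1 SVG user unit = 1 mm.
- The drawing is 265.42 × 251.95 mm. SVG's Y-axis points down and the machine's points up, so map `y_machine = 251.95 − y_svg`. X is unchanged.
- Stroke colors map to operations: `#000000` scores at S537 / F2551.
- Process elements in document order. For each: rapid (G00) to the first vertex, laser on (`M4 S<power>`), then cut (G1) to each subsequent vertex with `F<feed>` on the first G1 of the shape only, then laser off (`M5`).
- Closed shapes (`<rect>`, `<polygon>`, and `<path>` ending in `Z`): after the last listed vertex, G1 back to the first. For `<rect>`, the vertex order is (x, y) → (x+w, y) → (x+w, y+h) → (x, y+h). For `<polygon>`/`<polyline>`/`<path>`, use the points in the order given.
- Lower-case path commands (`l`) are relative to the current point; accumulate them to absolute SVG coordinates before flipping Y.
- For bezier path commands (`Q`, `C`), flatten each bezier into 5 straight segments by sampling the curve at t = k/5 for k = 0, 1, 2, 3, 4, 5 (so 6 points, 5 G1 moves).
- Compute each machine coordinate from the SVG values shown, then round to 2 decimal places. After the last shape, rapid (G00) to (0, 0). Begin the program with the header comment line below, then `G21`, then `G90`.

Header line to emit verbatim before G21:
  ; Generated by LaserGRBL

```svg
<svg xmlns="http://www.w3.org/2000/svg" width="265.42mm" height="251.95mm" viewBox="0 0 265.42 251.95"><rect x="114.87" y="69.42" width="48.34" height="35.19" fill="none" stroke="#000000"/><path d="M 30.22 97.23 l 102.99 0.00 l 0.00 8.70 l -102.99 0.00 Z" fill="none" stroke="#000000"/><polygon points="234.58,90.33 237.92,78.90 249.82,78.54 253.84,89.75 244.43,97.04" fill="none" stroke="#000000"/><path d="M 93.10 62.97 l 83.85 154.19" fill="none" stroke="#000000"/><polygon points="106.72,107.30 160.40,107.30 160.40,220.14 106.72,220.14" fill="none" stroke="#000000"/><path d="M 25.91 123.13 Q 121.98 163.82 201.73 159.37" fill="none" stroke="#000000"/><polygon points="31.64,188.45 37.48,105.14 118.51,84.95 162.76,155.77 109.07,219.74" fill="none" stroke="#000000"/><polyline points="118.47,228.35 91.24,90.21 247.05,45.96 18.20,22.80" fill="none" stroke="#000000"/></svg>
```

; Generated by LaserGRBL
G21
G90
G00 X114.87 Y182.53
M4 S537
G1 X163.21 Y182.53 F2551
G1 X163.21 Y147.34
G1 X114.87 Y147.34
G1 X114.87 Y182.53
M5
G00 X30.22 Y154.72
M4 S537
G1 X133.21 Y154.72 F2551
G1 X133.21 Y146.02
G1 X30.22 Y146.02
G1 X30.22 Y154.72
M5
G00 X234.58 Y161.62
M4 S537
G1 X237.92 Y173.05 F2551
G1 X249.82 Y173.41
G1 X253.84 Y162.20
G1 X244.43 Y154.91
G1 X234.58 Y161.62
M5
G00 X93.10 Y188.98
M4 S537
G1 X176.95 Y34.79 F2551
M5
G00 X106.72 Y144.65
M4 S537
G1 X160.40 Y144.65 F2551
G1 X160.40 Y31.81
G1 X106.72 Y31.81
G1 X106.72 Y144.65
M5
G00 X25.91 Y128.82
M4 S537
G1 X63.69 Y114.35 F2551
G1 X100.15 Y103.49
G1 X135.32 Y96.24
G1 X169.18 Y92.61
G1 X201.73 Y92.58
M5
G00 X31.64 Y63.50
M4 S537
G1 X37.48 Y146.81 F2551
G1 X118.51 Y167.00
G1 X162.76 Y96.18
G1 X109.07 Y32.21
G1 X31.64 Y63.50
M5
G00 X118.47 Y23.60
M4 S537
G1 X91.24 Y161.74 F2551
G1 X247.05 Y205.99
G1 X18.20 Y229.15
M5
G00 X0.00 Y0.00

1 u = 1 mm; y_m = 251.95 − y.

[1] `<rect>` rectangle, #000000→score S537 F2551: (114.87,182.53) → (163.21,182.53) → (163.21,147.34) → (114.87,147.34) → (114.87,182.53) (closed)

[2] `<path>` rectangle, #000000→score S537 F2551: (30.22,154.72) → (133.21,154.72) → (133.21,146.02) → (30.22,146.02) → (30.22,154.72) (closed)

[3] `<polygon>` regular polygon, #000000→score S537 F2551: (234.58,161.62) → (237.92,173.05) → (249.82,173.41) → (253.84,162.20) → (244.43,154.91) → (234.58,161.62) (closed)

[4] `<path>` line segment, #000000→score S537 F2551: (93.10,188.98) → (176.95,34.79)

[5] `<polygon>` rectangle, #000000→score S537 F2551: (106.72,144.65) → (160.40,144.65) → (160.40,31.81) → (106.72,31.81) → (106.72,144.65) (closed)

[6] `<path>` quadratic bezier, #000000→score S537 F2551: (25.91,128.82) → (63.69,114.35) → (100.15,103.49) → (135.32,96.24) → (169.18,92.61) → (201.73,92.58)

[7] `<polygon>` regular polygon, #000000→score S537 F2551: (31.64,63.50) → (37.48,146.81) → (118.51,167.00) → (162.76,96.18) → (109.07,32.21) → (31.64,63.50) (closed)

[8] `<polyline>` open polyline, #000000→score S537 F2551: (118.47,23.60) → (91.24,161.74) → (247.05,205.99) → (18.20,229.15)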